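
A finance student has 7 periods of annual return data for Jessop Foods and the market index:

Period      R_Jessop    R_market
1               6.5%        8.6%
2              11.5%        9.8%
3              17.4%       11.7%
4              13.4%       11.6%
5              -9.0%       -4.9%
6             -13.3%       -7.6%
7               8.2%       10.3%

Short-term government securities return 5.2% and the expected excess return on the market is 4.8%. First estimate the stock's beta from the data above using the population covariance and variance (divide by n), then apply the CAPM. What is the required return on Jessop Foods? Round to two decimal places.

11.83%

Mean R_i = (6.5 + 11.5 + 17.4 + 13.4 − 9.0 − 13.3 + 8.2) / 7 = 4.9571%
Mean R_m = (8.6 + 9.8 + 11.7 + 11.6 − 4.9 − 7.6 + 10.3) / 7 = 5.6429%
Σ(R_i − R̄_i)(R_m − R̄_m) = 561.4529  ⇒  Cov = 561.4529 / 7 = 80.2076
Σ(R_m − R̄_m)² = 406.4171  ⇒  Var(R_m) = 406.4171 / 7 = 58.0596
β = Cov / Var(R_m) = 80.2076 / 58.0596 = 1.3815
E(R) = R_f + β × MRP = 5.2% + 1.3815 × 4.8% = 11.83%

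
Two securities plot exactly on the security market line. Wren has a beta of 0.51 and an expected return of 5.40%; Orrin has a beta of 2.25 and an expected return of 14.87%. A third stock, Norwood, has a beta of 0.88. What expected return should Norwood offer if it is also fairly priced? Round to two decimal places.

MRP (SML slope) = (14.87% − 5.40%) / (2.25 − 0.51) = 9.47% / 1.74 = 5.4425%
R_f (intercept) = 5.40% − 0.51 × 5.4425% = 2.6243%
E(R_Norwood) = R_f + β × MRP = 2.6243% + 0.88 × 5.4425% = 7.41%

7.41%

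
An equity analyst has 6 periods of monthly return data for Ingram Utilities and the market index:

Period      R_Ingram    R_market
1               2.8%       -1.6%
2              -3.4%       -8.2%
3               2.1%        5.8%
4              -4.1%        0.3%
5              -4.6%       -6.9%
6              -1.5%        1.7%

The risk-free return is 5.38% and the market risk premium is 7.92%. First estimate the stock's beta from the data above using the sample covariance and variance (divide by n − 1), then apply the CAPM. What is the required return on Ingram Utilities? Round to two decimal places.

Mean R_i = (2.8 − 3.4 + 2.1 − 4.1 − 4.6 − 1.5) / 6 = -1.4500%
Mean R_m = (-1.6 − 8.2 + 5.8 + 0.3 − 6.9 + 1.7) / 6 = -1.4833%
Σ(R_i − R̄_i)(R_m − R̄_m) = 50.6350  ⇒  Cov = 50.6350 / 5 = 10.1270
Σ(R_m − R̄_m)² = 140.8283  ⇒  Var(R_m) = 140.8283 / 5 = 28.1657
β = Cov / Var(R_m) = 10.1270 / 28.1657 = 0.3596
E(R) = R_f + β × MRP = 5.38% + 0.3596 × 7.92% = 8.23%

8.23%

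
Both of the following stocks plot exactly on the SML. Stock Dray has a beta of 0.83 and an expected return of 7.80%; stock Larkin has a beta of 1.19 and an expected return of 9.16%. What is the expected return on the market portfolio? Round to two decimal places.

8.44%

Both satisfy E(R) = R_f + β·MRP, so the slope of the SML is
MRP = (9.16% − 7.80%) / (1.19 − 0.83) = 1.36% / 0.36 = 3.7778%
R_f = E(R_Dray) − β_Dray·MRP = 7.80% − 0.83 × 3.7778% = 4.6644%
E(R_m) = R_f + MRP = 4.6644% + 3.7778% = 8.44%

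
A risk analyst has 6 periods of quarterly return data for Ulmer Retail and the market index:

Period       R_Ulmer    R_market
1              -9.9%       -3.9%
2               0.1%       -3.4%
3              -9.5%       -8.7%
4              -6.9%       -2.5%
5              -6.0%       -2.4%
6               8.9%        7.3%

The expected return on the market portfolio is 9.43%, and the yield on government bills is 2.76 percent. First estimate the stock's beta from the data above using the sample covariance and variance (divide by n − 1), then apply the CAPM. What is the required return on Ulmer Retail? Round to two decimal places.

Mean R_i = (-9.9 + 0.1 − 9.5 − 6.9 − 6.0 + 8.9) / 6 = -3.8833%
Mean R_m = (-3.9 − 3.4 − 8.7 − 2.5 − 2.4 + 7.3) / 6 = -2.2667%
Σ(R_i − R̄_i)(R_m − R̄_m) = 164.7267  ⇒  Cov = 164.7267 / 5 = 32.9453
Σ(R_m − R̄_m)² = 136.9333  ⇒  Var(R_m) = 136.9333 / 5 = 27.3867
β = Cov / Var(R_m) = 32.9453 / 27.3867 = 1.2030
MRP = 9.43% − 2.76% = 6.67%
E(R) = R_f + β × MRP = 2.76% + 1.2030 × 6.67% = 10.78%

10.78%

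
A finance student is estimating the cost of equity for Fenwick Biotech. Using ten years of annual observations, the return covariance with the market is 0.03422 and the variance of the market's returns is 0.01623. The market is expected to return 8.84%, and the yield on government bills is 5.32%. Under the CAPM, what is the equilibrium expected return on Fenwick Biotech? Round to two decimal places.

β = Cov(R_i, R_m) / Var(R_m) = 0.03422 / 0.01623 = 2.1084
MRP = 8.84% − 5.32% = 3.52%
E(R) = R_f + β × MRP = 5.32% + 2.1084 × 3.52% = 12.74%

12.74%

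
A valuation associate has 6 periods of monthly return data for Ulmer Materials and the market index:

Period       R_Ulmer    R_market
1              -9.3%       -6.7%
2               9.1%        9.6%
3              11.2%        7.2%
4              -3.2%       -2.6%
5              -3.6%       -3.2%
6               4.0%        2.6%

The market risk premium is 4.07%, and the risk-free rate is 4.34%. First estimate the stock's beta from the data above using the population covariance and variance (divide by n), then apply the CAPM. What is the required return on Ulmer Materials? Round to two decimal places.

Mean R_i = (-9.3 + 9.1 + 11.2 − 3.2 − 3.6 + 4.0) / 6 = 1.3667%
Mean R_m = (-6.7 + 9.6 + 7.2 − 2.6 − 3.2 + 2.6) / 6 = 1.1500%
Σ(R_i − R̄_i)(R_m − R̄_m) = 251.1200  ⇒  Cov = 251.1200 / 6 = 41.8533
Σ(R_m − R̄_m)² = 204.7150  ⇒  Var(R_m) = 204.7150 / 6 = 34.1192
β = Cov / Var(R_m) = 41.8533 / 34.1192 = 1.2267
E(R) = R_f + β × MRP = 4.34% + 1.2267 × 4.07% = 9.33%

9.33%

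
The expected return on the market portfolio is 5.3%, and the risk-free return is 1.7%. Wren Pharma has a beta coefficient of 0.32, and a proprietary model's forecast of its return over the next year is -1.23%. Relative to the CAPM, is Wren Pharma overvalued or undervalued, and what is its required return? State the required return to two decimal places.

Overvalued; required return 2.85%

MRP = 5.3% − 1.7% = 3.60%
Required return = R_f + β·MRP = 1.7% + 0.32 × 3.6% = 2.85%
Forecast -1.23% < required 2.85% → the stock plots below the SML → overvalued.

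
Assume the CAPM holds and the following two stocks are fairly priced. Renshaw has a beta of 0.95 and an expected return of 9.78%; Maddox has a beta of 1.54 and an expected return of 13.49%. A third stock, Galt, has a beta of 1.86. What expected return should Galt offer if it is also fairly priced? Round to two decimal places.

MRP (SML slope) = (13.49% − 9.78%) / (1.54 − 0.95) = 3.71% / 0.59 = 6.2881%
R_f (intercept) = 9.78% − 0.95 × 6.2881% = 3.8063%
E(R_Galt) = R_f + β × MRP = 3.8063% + 1.86 × 6.2881% = 15.50%

15.50%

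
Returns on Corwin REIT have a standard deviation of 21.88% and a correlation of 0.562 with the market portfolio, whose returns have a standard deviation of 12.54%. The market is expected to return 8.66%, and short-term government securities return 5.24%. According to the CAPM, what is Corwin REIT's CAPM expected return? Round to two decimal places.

8.59%

β = ρ × σ_i / σ_m = 0.562 × 21.88% / 12.54% = 0.9806
MRP = 8.66% − 5.24% = 3.42%
E(R) = 5.24% + 0.9806 × 3.42% = 8.59%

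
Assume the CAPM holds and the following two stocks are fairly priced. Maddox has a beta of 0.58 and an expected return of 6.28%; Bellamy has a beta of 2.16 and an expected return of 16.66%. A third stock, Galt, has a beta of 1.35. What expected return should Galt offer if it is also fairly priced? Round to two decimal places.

11.34%

MRP (SML slope) = (16.66% − 6.28%) / (2.16 − 0.58) = 10.38% / 1.58 = 6.5696%
R_f (intercept) = 6.28% − 0.58 × 6.5696% = 2.4696%
E(R_Galt) = R_f + β × MRP = 2.4696% + 1.35 × 6.5696% = 11.34%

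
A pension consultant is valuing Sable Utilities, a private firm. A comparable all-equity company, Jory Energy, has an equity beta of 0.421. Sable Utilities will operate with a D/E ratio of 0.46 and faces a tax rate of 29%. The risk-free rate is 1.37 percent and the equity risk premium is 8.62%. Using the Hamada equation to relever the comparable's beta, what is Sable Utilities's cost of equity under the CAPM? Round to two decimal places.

β_L = β_U × [1 + (1 − t)(D/E)] = 0.421 × [1 + (1 − 0.29) × 0.46]
    = 0.421 × [1 + 0.71 × 0.46] = 0.421 × 1.3266 = 0.5585
E(R) = R_f + β_L × MRP = 1.37% + 0.5585 × 8.62% = 6.18%

6.18%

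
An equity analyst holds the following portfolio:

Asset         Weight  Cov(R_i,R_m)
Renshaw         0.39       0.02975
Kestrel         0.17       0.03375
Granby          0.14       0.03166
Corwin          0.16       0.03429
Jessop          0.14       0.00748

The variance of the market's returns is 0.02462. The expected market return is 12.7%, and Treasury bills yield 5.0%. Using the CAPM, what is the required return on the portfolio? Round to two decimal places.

β_Renshaw = 0.02975 / 0.02462 = 1.2084
β_Kestrel = 0.03375 / 0.02462 = 1.3708
β_Granby = 0.03166 / 0.02462 = 1.2859
β_Corwin = 0.03429 / 0.02462 = 1.3928
β_Jessop = 0.00748 / 0.02462 = 0.3038
β_P = Σ w_i β_i = 0.39×1.2084 + 0.17×1.3708 + 0.14×1.2859 + 0.16×1.3928 + 0.14×0.3038 = 1.1497
MRP = 12.7% − 5.0% = 7.70%
E(R_P) = R_f + β_P × MRP = 5.0% + 1.1497 × 7.7% = 13.85%

13.85%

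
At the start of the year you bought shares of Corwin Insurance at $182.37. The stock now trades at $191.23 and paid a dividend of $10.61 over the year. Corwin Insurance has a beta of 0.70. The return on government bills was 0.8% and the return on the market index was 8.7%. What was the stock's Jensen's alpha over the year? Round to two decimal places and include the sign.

+4.35%

Realised HPR = (P1 + D1 − P0) / P0 = (191.23 + 10.61 − 182.37) / 182.37 = 19.47 / 182.37 = 10.6761%
MRP = 8.7% − 0.8% = 7.90%
CAPM required = R_f + β·MRP = 0.8% + 0.70 × 7.9% = 6.3300%
α = realised − required = 10.6761% − 6.3300% = +4.35%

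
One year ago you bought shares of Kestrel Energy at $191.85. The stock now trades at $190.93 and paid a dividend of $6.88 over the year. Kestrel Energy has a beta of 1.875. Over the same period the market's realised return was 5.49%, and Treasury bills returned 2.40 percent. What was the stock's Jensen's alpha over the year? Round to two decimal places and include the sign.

Realised HPR = (P1 + D1 − P0) / P0 = (190.93 + 6.88 − 191.85) / 191.85 = 5.96 / 191.85 = 3.1066%
MRP = 5.49% − 2.40% = 3.09%
CAPM required = R_f + β·MRP = 2.40% + 1.875 × 3.09% = 8.19375%
α = realised − required = 3.1066% − 8.19375% = -5.09%

-5.09%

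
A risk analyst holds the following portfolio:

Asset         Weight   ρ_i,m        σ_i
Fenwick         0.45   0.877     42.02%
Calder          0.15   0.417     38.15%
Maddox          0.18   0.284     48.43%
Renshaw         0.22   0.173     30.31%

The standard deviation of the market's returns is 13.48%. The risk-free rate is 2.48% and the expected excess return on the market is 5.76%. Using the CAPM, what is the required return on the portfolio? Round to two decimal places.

β_Fenwick = 0.877 × 42.02% / 13.48% = 2.7338
β_Calder = 0.417 × 38.15% / 13.48% = 1.1802
β_Maddox = 0.284 × 48.43% / 13.48% = 1.0203
β_Renshaw = 0.173 × 30.31% / 13.48% = 0.3890
β_P = Σ w_i β_i = 0.45×2.7338 + 0.15×1.1802 + 0.18×1.0203 + 0.22×0.3890 = 1.6765
E(R_P) = R_f + β_P × MRP = 2.48% + 1.6765 × 5.76% = 12.14%

12.14%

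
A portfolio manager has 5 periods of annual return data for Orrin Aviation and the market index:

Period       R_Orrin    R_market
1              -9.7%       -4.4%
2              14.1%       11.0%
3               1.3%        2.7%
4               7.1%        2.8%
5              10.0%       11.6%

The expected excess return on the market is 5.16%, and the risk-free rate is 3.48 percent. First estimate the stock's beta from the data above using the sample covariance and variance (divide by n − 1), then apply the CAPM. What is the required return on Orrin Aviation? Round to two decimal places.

10.13%

Mean R_i = (-9.7 + 14.1 + 1.3 + 7.1 + 10.0) / 5 = 4.5600%
Mean R_m = (-4.4 + 11.0 + 2.7 + 2.8 + 11.6) / 5 = 4.7400%
Σ(R_i − R̄_i)(R_m − R̄_m) = 229.0980  ⇒  Cov = 229.0980 / 4 = 57.2745
Σ(R_m − R̄_m)² = 177.7120  ⇒  Var(R_m) = 177.7120 / 4 = 44.4280
β = Cov / Var(R_m) = 57.2745 / 44.4280 = 1.2892
E(R) = R_f + β × MRP = 3.48% + 1.2892 × 5.16% = 10.13%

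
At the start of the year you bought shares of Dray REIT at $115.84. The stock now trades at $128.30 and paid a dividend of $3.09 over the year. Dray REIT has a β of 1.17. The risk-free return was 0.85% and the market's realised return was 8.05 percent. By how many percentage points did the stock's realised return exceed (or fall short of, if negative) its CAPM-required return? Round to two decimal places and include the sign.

Realised HPR = (P1 + D1 − P0) / P0 = (128.30 + 3.09 − 115.84) / 115.84 = 15.55 / 115.84 = 13.4237%
MRP = 8.05% − 0.85% = 7.20%
CAPM required = R_f + β·MRP = 0.85% + 1.17 × 7.20% = 9.2740%
α = realised − required = 13.4237% − 9.2740% = +4.15%

+4.15%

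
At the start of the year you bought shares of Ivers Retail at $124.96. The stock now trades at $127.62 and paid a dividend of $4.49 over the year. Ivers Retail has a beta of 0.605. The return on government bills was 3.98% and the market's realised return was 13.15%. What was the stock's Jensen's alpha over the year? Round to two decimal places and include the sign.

Realised HPR = (P1 + D1 − P0) / P0 = (127.62 + 4.49 − 124.96) / 124.96 = 7.15 / 124.96 = 5.7218%
MRP = 13.15% − 3.98% = 9.17%
CAPM required = R_f + β·MRP = 3.98% + 0.605 × 9.17% = 9.52785%
α = realised − required = 5.7218% − 9.52785% = -3.81%

-3.81%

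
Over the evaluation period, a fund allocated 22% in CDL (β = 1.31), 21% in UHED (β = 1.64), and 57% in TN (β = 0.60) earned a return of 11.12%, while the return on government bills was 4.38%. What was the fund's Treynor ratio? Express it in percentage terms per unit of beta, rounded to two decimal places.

β_P = 0.22×1.31 + 0.21×1.64 + 0.57×0.60 = 0.9746
Treynor = (R_P − R_f) / β_P = (11.12% − 4.38%) / 0.9746 = 6.74% / 0.9746 = 6.92%

6.92%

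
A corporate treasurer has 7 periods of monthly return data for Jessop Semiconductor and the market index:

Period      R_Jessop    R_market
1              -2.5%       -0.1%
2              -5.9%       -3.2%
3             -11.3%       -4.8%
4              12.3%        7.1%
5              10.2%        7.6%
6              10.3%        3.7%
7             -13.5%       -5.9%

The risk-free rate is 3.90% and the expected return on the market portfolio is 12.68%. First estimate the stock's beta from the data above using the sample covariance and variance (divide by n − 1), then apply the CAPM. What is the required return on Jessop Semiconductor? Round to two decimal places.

Mean R_i = (-2.5 − 5.9 − 11.3 + 12.3 + 10.2 + 10.3 − 13.5) / 7 = -0.0571%
Mean R_m = (-0.1 − 3.2 − 4.8 + 7.1 + 7.6 + 3.7 − 5.9) / 7 = 0.6286%
Σ(R_i − R̄_i)(R_m − R̄_m) = 356.2314  ⇒  Cov = 356.2314 / 6 = 59.3719
Σ(R_m − R̄_m)² = 187.1943  ⇒  Var(R_m) = 187.1943 / 6 = 31.1991
β = Cov / Var(R_m) = 59.3719 / 31.1991 = 1.9030
MRP = 12.68% − 3.90% = 8.78%
E(R) = R_f + β × MRP = 3.90% + 1.9030 × 8.78% = 20.61%

20.61%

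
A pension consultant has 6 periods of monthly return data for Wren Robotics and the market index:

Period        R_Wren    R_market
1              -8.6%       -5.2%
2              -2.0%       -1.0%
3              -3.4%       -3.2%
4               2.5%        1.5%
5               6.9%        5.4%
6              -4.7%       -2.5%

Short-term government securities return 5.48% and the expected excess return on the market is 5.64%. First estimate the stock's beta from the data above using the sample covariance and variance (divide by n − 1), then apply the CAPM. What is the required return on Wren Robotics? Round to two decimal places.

13.54%

Mean R_i = (-8.6 − 2.0 − 3.4 + 2.5 + 6.9 − 4.7) / 6 = -1.5500%
Mean R_m = (-5.2 − 1.0 − 3.2 + 1.5 + 5.4 − 2.5) / 6 = -0.8333%
Σ(R_i − R̄_i)(R_m − R̄_m) = 102.6100  ⇒  Cov = 102.6100 / 5 = 20.5220
Σ(R_m − R̄_m)² = 71.7733  ⇒  Var(R_m) = 71.7733 / 5 = 14.3547
β = Cov / Var(R_m) = 20.5220 / 14.3547 = 1.4296
E(R) = R_f + β × MRP = 5.48% + 1.4296 × 5.64% = 13.54%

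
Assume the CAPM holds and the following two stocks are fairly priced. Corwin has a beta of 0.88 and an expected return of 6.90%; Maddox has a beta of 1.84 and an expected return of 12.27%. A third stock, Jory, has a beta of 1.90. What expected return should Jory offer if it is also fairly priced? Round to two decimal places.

12.61%

MRP (SML slope) = (12.27% − 6.90%) / (1.84 − 0.88) = 5.37% / 0.96 = 5.5938%
R_f (intercept) = 6.90% − 0.88 × 5.5938% = 1.9775%
E(R_Jory) = R_f + β × MRP = 1.9775% + 1.90 × 5.5938% = 12.61%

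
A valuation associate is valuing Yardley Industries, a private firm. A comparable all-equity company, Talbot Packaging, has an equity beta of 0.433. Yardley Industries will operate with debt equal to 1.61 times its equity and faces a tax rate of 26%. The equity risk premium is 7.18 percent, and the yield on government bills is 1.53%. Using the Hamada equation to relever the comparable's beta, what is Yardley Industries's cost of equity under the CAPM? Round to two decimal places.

β_L = β_U × [1 + (1 − t)(D/E)] = 0.433 × [1 + (1 − 0.26) × 1.61]
    = 0.433 × [1 + 0.74 × 1.61] = 0.433 × 2.1914 = 0.9489
E(R) = R_f + β_L × MRP = 1.53% + 0.9489 × 7.18% = 8.34%

8.34%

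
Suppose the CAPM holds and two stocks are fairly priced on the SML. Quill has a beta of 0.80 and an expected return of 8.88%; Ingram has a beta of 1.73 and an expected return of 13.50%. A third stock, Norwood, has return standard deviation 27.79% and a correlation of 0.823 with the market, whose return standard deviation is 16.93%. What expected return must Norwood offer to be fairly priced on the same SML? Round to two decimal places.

11.62%

MRP = (13.50% − 8.88%) / (1.73 − 0.80) = 4.9677%
R_f = 8.88% − 0.80 × 4.9677% = 4.9058%
β_Norwood = ρ·σ_i/σ_m = 0.823 × 27.79 / 16.93 = 1.3509
E(R_Norwood) = R_f + β × MRP = 4.9058% + 1.3509 × 4.9677% = 11.62%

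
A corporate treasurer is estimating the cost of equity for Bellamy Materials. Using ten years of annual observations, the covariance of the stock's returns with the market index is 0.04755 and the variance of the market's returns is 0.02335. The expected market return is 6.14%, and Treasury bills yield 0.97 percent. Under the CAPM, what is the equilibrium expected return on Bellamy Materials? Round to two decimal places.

11.50%

β = Cov(R_i, R_m) / Var(R_m) = 0.04755 / 0.02335 = 2.0364
MRP = 6.14% − 0.97% = 5.17%
E(R) = R_f + β × MRP = 0.97% + 2.0364 × 5.17% = 11.50%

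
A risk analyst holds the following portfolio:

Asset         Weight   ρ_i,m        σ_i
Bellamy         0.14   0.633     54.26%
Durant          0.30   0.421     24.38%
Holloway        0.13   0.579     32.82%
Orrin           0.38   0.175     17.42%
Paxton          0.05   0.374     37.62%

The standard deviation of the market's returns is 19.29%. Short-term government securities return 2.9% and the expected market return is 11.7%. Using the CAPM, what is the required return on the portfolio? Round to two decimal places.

β_Bellamy = 0.633 × 54.26% / 19.29% = 1.7805
β_Durant = 0.421 × 24.38% / 19.29% = 0.5321
β_Holloway = 0.579 × 32.82% / 19.29% = 0.9851
β_Orrin = 0.175 × 17.42% / 19.29% = 0.1580
β_Paxton = 0.374 × 37.62% / 19.29% = 0.7294
β_P = Σ w_i β_i = 0.14×1.7805 + 0.30×0.5321 + 0.13×0.9851 + 0.38×0.1580 + 0.05×0.7294 = 0.6335
MRP = 11.7% − 2.9% = 8.80%
E(R_P) = R_f + β_P × MRP = 2.9% + 0.6335 × 8.8% = 8.47%

8.47%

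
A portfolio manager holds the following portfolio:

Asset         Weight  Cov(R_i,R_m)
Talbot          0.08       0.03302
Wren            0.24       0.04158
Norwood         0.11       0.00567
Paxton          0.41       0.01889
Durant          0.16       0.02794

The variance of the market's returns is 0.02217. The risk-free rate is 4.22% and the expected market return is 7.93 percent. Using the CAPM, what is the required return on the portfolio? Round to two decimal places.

8.48%

β_Talbot = 0.03302 / 0.02217 = 1.4894
β_Wren = 0.04158 / 0.02217 = 1.8755
β_Norwood = 0.00567 / 0.02217 = 0.2558
β_Paxton = 0.01889 / 0.02217 = 0.8521
β_Durant = 0.02794 / 0.02217 = 1.2603
β_P = Σ w_i β_i = 0.08×1.4894 + 0.24×1.8755 + 0.11×0.2558 + 0.41×0.8521 + 0.16×1.2603 = 1.1484
MRP = 7.93% − 4.22% = 3.71%
E(R_P) = R_f + β_P × MRP = 4.22% + 1.1484 × 3.71% = 8.48%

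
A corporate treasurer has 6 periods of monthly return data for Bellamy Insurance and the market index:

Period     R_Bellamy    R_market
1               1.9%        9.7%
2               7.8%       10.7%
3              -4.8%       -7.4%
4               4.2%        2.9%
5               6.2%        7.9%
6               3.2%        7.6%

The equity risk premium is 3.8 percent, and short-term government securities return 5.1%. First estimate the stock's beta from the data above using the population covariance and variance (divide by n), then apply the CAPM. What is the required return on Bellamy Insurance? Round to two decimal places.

7.20%

Mean R_i = (1.9 + 7.8 − 4.8 + 4.2 + 6.2 + 3.2) / 6 = 3.0833%
Mean R_m = (9.7 + 10.7 − 7.4 + 2.9 + 7.9 + 7.6) / 6 = 5.2333%
Σ(R_i − R̄_i)(R_m − R̄_m) = 126.0733  ⇒  Cov = 126.0733 / 6 = 21.0122
Σ(R_m − R̄_m)² = 227.5933  ⇒  Var(R_m) = 227.5933 / 6 = 37.9322
β = Cov / Var(R_m) = 21.0122 / 37.9322 = 0.5539
E(R) = R_f + β × MRP = 5.1% + 0.5539 × 3.8% = 7.20%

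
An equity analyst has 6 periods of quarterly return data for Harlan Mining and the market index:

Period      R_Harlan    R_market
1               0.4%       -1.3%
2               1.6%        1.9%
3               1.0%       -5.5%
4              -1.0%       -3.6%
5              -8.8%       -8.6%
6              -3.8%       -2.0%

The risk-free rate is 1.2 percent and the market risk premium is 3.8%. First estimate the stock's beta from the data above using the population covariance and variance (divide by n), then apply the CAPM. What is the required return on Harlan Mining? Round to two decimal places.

4.10%

Mean R_i = (0.4 + 1.6 + 1.0 − 1.0 − 8.8 − 3.8) / 6 = -1.7667%
Mean R_m = (-1.3 + 1.9 − 5.5 − 3.6 − 8.6 − 2.0) / 6 = -3.1833%
Σ(R_i − R̄_i)(R_m − R̄_m) = 50.1567  ⇒  Cov = 50.1567 / 6 = 8.3595
Σ(R_m − R̄_m)² = 65.6683  ⇒  Var(R_m) = 65.6683 / 6 = 10.9447
β = Cov / Var(R_m) = 8.3595 / 10.9447 = 0.7638
E(R) = R_f + β × MRP = 1.2% + 0.7638 × 3.8% = 4.10%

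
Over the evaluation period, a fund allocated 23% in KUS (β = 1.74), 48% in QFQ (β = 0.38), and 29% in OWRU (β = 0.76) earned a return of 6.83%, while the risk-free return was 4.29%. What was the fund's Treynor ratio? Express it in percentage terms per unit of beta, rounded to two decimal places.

3.16%

β_P = 0.23×1.74 + 0.48×0.38 + 0.29×0.76 = 0.8030
Treynor = (R_P − R_f) / β_P = (6.83% − 4.29%) / 0.8030 = 2.54% / 0.8030 = 3.16%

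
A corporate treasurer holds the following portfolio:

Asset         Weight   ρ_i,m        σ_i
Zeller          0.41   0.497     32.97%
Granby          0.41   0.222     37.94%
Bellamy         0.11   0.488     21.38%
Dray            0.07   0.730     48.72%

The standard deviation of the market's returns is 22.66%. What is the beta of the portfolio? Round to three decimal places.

0.609

β_Zeller = 0.497 × 32.97% / 22.66% = 0.7231
β_Granby = 0.222 × 37.94% / 22.66% = 0.3717
β_Bellamy = 0.488 × 21.38% / 22.66% = 0.4604
β_Dray = 0.730 × 48.72% / 22.66% = 1.5695
β_P = Σ w_i β_i = 0.41×0.7231 + 0.41×0.3717 + 0.11×0.4604 + 0.07×1.5695 = 0.6094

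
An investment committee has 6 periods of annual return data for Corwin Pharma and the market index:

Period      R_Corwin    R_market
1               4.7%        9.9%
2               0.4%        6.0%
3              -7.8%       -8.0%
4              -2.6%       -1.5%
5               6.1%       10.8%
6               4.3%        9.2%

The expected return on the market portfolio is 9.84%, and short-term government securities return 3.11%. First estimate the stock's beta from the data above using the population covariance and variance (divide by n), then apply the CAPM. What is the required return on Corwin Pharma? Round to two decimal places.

Mean R_i = (4.7 + 0.4 − 7.8 − 2.6 + 6.1 + 4.3) / 6 = 0.8500%
Mean R_m = (9.9 + 6.0 − 8.0 − 1.5 + 10.8 + 9.2) / 6 = 4.4000%
Σ(R_i − R̄_i)(R_m − R̄_m) = 198.2300  ⇒  Cov = 198.2300 / 6 = 33.0383
Σ(R_m − R̄_m)² = 285.3800  ⇒  Var(R_m) = 285.3800 / 6 = 47.5633
β = Cov / Var(R_m) = 33.0383 / 47.5633 = 0.6946
MRP = 9.84% − 3.11% = 6.73%
E(R) = R_f + β × MRP = 3.11% + 0.6946 × 6.73% = 7.78%

7.78%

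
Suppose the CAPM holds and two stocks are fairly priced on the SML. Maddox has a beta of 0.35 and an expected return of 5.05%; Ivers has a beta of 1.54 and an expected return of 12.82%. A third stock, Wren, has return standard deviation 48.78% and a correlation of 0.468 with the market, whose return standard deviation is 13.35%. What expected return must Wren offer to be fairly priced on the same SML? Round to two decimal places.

13.93%

MRP = (12.82% − 5.05%) / (1.54 − 0.35) = 6.5294%
R_f = 5.05% − 0.35 × 6.5294% = 2.7647%
β_Wren = ρ·σ_i/σ_m = 0.468 × 48.78 / 13.35 = 1.7100
E(R_Wren) = R_f + β × MRP = 2.7647% + 1.7100 × 6.5294% = 13.93%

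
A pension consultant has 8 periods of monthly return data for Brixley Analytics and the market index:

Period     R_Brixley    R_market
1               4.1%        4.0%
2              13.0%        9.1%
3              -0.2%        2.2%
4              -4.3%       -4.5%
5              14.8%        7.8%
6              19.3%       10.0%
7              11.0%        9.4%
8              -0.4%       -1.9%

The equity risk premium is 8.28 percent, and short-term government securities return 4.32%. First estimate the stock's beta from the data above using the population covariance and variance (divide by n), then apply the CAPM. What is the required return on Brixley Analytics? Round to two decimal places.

16.23%

Mean R_i = (4.1 + 13.0 − 0.2 − 4.3 + 14.8 + 19.3 + 11.0 − 0.4) / 8 = 7.1625%
Mean R_m = (4.0 + 9.1 + 2.2 − 4.5 + 7.8 + 10.0 + 9.4 − 1.9) / 8 = 4.5125%
Σ(R_i − R̄_i)(R_m − R̄_m) = 307.6438  ⇒  Cov = 307.6438 / 8 = 38.4555
Σ(R_m − R̄_m)² = 213.8088  ⇒  Var(R_m) = 213.8088 / 8 = 26.7261
β = Cov / Var(R_m) = 38.4555 / 26.7261 = 1.4389
E(R) = R_f + β × MRP = 4.32% + 1.4389 × 8.28% = 16.23%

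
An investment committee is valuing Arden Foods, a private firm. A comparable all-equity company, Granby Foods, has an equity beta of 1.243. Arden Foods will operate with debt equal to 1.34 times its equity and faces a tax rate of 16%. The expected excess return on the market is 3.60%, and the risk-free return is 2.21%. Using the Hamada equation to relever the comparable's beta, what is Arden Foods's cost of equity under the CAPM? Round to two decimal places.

11.72%

β_L = β_U × [1 + (1 − t)(D/E)] = 1.243 × [1 + (1 − 0.16) × 1.34]
    = 1.243 × [1 + 0.84 × 1.34] = 1.243 × 2.1256 = 2.6421
E(R) = R_f + β_L × MRP = 2.21% + 2.6421 × 3.60% = 11.72%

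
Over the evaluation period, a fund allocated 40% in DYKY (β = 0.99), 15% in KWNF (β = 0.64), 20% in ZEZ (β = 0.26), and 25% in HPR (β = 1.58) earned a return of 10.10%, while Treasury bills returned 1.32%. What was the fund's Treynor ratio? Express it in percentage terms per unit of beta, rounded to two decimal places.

9.35%

β_P = 0.40×0.99 + 0.15×0.64 + 0.20×0.26 + 0.25×1.58 = 0.9390
Treynor = (R_P − R_f) / β_P = (10.10% − 1.32%) / 0.9390 = 8.78% / 0.9390 = 9.35%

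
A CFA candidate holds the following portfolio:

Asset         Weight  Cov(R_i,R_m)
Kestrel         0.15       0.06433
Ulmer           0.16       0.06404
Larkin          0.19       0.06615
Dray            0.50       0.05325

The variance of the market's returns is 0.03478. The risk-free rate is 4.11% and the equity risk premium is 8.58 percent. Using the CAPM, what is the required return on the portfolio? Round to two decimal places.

β_Kestrel = 0.06433 / 0.03478 = 1.8496
β_Ulmer = 0.06404 / 0.03478 = 1.8413
β_Larkin = 0.06615 / 0.03478 = 1.9020
β_Dray = 0.05325 / 0.03478 = 1.5311
β_P = Σ w_i β_i = 0.15×1.8496 + 0.16×1.8413 + 0.19×1.9020 + 0.50×1.5311 = 1.6990
E(R_P) = R_f + β_P × MRP = 4.11% + 1.6990 × 8.58% = 18.69%

18.69%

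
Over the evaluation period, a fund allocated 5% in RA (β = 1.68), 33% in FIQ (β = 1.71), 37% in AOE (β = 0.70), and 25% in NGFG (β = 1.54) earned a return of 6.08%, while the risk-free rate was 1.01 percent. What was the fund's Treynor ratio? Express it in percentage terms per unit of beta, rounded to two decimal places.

3.92%

β_P = 0.05×1.68 + 0.33×1.71 + 0.37×0.70 + 0.25×1.54 = 1.2923
Treynor = (R_P − R_f) / β_P = (6.08% − 1.01%) / 1.2923 = 5.07% / 1.2923 = 3.92%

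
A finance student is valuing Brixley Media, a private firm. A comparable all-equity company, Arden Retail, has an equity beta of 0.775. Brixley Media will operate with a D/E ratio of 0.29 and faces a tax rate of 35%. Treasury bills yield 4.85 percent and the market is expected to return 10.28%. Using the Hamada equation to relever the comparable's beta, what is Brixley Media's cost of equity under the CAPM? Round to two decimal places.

β_L = β_U × [1 + (1 − t)(D/E)] = 0.775 × [1 + (1 − 0.35) × 0.29]
    = 0.775 × [1 + 0.65 × 0.29] = 0.775 × 1.1885 = 0.9211
MRP = 10.28% − 4.85% = 5.43%
E(R) = R_f + β_L × MRP = 4.85% + 0.9211 × 5.43% = 9.85%

9.85%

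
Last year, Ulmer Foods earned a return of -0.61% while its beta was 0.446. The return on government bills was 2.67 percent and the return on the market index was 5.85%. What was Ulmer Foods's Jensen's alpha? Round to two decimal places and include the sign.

Market excess return = 5.85% − 2.67% = 3.18%
CAPM benchmark = R_f + β(R_m − R_f) = 2.67% + 0.446 × 3.18% = 4.08828%
α = actual − benchmark = -0.61% − 4.08828% = -4.70%

-4.70%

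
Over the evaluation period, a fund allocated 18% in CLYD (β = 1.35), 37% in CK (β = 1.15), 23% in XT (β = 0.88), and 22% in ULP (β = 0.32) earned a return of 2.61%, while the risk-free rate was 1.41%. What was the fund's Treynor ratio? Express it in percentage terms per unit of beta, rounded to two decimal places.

1.27%

β_P = 0.18×1.35 + 0.37×1.15 + 0.23×0.88 + 0.22×0.32 = 0.9413
Treynor = (R_P − R_f) / β_P = (2.61% − 1.41%) / 0.9413 = 1.20% / 0.9413 = 1.27%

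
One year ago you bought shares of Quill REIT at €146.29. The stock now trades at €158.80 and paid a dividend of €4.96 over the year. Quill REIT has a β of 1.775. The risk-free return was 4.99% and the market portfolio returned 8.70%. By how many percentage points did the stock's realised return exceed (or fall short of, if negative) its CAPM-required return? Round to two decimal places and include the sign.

+0.37%

Realised HPR = (P1 + D1 − P0) / P0 = (158.80 + 4.96 − 146.29) / 146.29 = 17.47 / 146.29 = 11.9420%
MRP = 8.70% − 4.99% = 3.71%
CAPM required = R_f + β·MRP = 4.99% + 1.775 × 3.71% = 11.57525%
α = realised − required = 11.9420% − 11.57525% = +0.37%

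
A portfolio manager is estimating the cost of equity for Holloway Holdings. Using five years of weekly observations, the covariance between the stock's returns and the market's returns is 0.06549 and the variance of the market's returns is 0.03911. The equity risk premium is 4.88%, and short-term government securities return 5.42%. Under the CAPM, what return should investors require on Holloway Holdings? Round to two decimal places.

β = Cov(R_i, R_m) / Var(R_m) = 0.06549 / 0.03911 = 1.6745
E(R) = R_f + β × MRP = 5.42% + 1.6745 × 4.88% = 13.59%

13.59%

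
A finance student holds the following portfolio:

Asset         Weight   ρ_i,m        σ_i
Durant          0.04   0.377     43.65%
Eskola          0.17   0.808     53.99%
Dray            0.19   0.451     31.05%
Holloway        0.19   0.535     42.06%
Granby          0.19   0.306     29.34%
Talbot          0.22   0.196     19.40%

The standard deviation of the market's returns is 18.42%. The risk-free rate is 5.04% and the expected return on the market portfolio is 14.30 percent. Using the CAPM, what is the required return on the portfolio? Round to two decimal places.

β_Durant = 0.377 × 43.65% / 18.42% = 0.8934
β_Eskola = 0.808 × 53.99% / 18.42% = 2.3683
β_Dray = 0.451 × 31.05% / 18.42% = 0.7602
β_Holloway = 0.535 × 42.06% / 18.42% = 1.2216
β_Granby = 0.306 × 29.34% / 18.42% = 0.4874
β_Talbot = 0.196 × 19.40% / 18.42% = 0.2064
β_P = Σ w_i β_i = 0.04×0.8934 + 0.17×2.3683 + 0.19×0.7602 + 0.19×1.2216 + 0.19×0.4874 + 0.22×0.2064 = 0.9529
MRP = 14.30% − 5.04% = 9.26%
E(R_P) = R_f + β_P × MRP = 5.04% + 0.9529 × 9.26% = 13.86%

13.86%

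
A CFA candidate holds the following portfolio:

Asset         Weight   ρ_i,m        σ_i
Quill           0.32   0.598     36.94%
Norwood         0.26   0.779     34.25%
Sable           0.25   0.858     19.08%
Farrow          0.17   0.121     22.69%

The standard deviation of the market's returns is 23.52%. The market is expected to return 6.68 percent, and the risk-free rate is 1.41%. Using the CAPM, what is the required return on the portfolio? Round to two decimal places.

5.57%

β_Quill = 0.598 × 36.94% / 23.52% = 0.9392
β_Norwood = 0.779 × 34.25% / 23.52% = 1.1344
β_Sable = 0.858 × 19.08% / 23.52% = 0.6960
β_Farrow = 0.121 × 22.69% / 23.52% = 0.1167
β_P = Σ w_i β_i = 0.32×0.9392 + 0.26×1.1344 + 0.25×0.6960 + 0.17×0.1167 = 0.7893
MRP = 6.68% − 1.41% = 5.27%
E(R_P) = R_f + β_P × MRP = 1.41% + 0.7893 × 5.27% = 5.57%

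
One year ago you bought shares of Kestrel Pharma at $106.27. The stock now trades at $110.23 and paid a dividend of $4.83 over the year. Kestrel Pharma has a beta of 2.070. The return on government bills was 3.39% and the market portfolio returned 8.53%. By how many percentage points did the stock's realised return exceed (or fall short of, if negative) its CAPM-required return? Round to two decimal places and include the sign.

Realised HPR = (P1 + D1 − P0) / P0 = (110.23 + 4.83 − 106.27) / 106.27 = 8.79 / 106.27 = 8.2714%
MRP = 8.53% − 3.39% = 5.14%
CAPM required = R_f + β·MRP = 3.39% + 2.070 × 5.14% = 14.02980%
α = realised − required = 8.2714% − 14.02980% = -5.76%

-5.76%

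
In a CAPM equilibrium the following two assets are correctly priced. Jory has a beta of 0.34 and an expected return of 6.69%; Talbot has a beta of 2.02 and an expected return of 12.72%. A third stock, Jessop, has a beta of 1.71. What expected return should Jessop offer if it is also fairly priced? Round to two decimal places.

11.61%

MRP (SML slope) = (12.72% − 6.69%) / (2.02 − 0.34) = 6.03% / 1.68 = 3.5893%
R_f (intercept) = 6.69% − 0.34 × 3.5893% = 5.4696%
E(R_Jessop) = R_f + β × MRP = 5.4696% + 1.71 × 3.5893% = 11.61%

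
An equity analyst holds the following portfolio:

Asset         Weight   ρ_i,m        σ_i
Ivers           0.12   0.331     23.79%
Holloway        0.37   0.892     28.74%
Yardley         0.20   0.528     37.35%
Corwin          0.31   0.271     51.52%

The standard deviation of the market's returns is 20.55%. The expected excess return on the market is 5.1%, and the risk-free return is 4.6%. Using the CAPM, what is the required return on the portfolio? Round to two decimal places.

9.24%

β_Ivers = 0.331 × 23.79% / 20.55% = 0.3832
β_Holloway = 0.892 × 28.74% / 20.55% = 1.2475
β_Yardley = 0.528 × 37.35% / 20.55% = 0.9596
β_Corwin = 0.271 × 51.52% / 20.55% = 0.6794
β_P = Σ w_i β_i = 0.12×0.3832 + 0.37×1.2475 + 0.20×0.9596 + 0.31×0.6794 = 0.9101
E(R_P) = R_f + β_P × MRP = 4.6% + 0.9101 × 5.1% = 9.24%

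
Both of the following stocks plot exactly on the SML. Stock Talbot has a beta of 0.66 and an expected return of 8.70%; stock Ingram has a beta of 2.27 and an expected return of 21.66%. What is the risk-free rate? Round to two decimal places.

Both satisfy E(R) = R_f + β·MRP, so the slope of the SML is
MRP = (21.66% − 8.70%) / (2.27 − 0.66) = 12.96% / 1.61 = 8.0497%
R_f = E(R_Talbot) − β_Talbot·MRP = 8.70% − 0.66 × 8.0497% = 3.3872%

3.39%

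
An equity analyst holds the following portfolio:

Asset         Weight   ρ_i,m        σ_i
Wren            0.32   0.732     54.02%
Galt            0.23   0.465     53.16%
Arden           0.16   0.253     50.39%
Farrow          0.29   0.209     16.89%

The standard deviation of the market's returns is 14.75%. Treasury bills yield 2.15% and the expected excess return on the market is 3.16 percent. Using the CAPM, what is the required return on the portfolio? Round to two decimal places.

β_Wren = 0.732 × 54.02% / 14.75% = 2.6809
β_Galt = 0.465 × 53.16% / 14.75% = 1.6759
β_Arden = 0.253 × 50.39% / 14.75% = 0.8643
β_Farrow = 0.209 × 16.89% / 14.75% = 0.2393
β_P = Σ w_i β_i = 0.32×2.6809 + 0.23×1.6759 + 0.16×0.8643 + 0.29×0.2393 = 1.4510
E(R_P) = R_f + β_P × MRP = 2.15% + 1.4510 × 3.16% = 6.74%

6.74%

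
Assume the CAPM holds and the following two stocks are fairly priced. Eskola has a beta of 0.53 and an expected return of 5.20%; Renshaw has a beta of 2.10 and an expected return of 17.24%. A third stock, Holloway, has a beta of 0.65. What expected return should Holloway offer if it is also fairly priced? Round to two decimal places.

6.12%

MRP (SML slope) = (17.24% − 5.20%) / (2.10 − 0.53) = 12.04% / 1.57 = 7.6688%
R_f (intercept) = 5.20% − 0.53 × 7.6688% = 1.1355%
E(R_Holloway) = R_f + β × MRP = 1.1355% + 0.65 × 7.6688% = 6.12%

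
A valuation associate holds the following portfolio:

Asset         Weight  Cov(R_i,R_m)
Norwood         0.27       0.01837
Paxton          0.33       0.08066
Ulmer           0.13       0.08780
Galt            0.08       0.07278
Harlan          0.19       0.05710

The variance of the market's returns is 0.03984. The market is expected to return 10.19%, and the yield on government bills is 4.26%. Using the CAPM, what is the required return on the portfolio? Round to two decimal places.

β_Norwood = 0.01837 / 0.03984 = 0.4611
β_Paxton = 0.08066 / 0.03984 = 2.0246
β_Ulmer = 0.08780 / 0.03984 = 2.2038
β_Galt = 0.07278 / 0.03984 = 1.8268
β_Harlan = 0.05710 / 0.03984 = 1.4332
β_P = Σ w_i β_i = 0.27×0.4611 + 0.33×2.0246 + 0.13×2.2038 + 0.08×1.8268 + 0.19×1.4332 = 1.4976
MRP = 10.19% − 4.26% = 5.93%
E(R_P) = R_f + β_P × MRP = 4.26% + 1.4976 × 5.93% = 13.14%

13.14%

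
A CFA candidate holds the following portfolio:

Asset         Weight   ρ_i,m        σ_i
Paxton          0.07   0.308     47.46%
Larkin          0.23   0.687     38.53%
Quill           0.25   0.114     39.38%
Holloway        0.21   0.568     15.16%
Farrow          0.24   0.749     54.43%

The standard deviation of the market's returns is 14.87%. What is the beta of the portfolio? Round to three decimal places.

1.333

β_Paxton = 0.308 × 47.46% / 14.87% = 0.9830
β_Larkin = 0.687 × 38.53% / 14.87% = 1.7801
β_Quill = 0.114 × 39.38% / 14.87% = 0.3019
β_Holloway = 0.568 × 15.16% / 14.87% = 0.5791
β_Farrow = 0.749 × 54.43% / 14.87% = 2.7416
β_P = Σ w_i β_i = 0.07×0.9830 + 0.23×1.7801 + 0.25×0.3019 + 0.21×0.5791 + 0.24×2.7416 = 1.3333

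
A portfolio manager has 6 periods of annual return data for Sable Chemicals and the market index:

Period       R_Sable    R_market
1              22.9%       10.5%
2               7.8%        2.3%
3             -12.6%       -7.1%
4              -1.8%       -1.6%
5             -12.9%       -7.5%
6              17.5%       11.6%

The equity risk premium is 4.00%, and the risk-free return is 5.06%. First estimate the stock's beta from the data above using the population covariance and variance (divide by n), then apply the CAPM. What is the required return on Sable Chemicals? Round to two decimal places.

12.21%

Mean R_i = (22.9 + 7.8 − 12.6 − 1.8 − 12.9 + 17.5) / 6 = 3.4833%
Mean R_m = (10.5 + 2.3 − 7.1 − 1.6 − 7.5 + 11.6) / 6 = 1.3667%
Σ(R_i − R̄_i)(R_m − R̄_m) = 621.9167  ⇒  Cov = 621.9167 / 6 = 103.6528
Σ(R_m − R̄_m)² = 348.1133  ⇒  Var(R_m) = 348.1133 / 6 = 58.0189
β = Cov / Var(R_m) = 103.6528 / 58.0189 = 1.7865
E(R) = R_f + β × MRP = 5.06% + 1.7865 × 4.00% = 12.21%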